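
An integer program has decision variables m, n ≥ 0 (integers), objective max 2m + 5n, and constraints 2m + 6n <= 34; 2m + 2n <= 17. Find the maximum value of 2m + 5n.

29

The continuous relaxation peaks at (4.25, 4.25) with value 29.75; rounding to a feasible lattice point costs some objective.
(m,n)=(2,5): 2·2+6·5=34≤34, 2·2+2·5=14≤17, objective 29.
(m,n)=(4,4): 2·4+6·4=32≤34, 2·4+2·4=16≤17, objective 28.
(m,n)=(1,5): 2·1+6·5=32≤34, 2·1+2·5=12≤17, objective 27.
No feasible integer point exceeds 29.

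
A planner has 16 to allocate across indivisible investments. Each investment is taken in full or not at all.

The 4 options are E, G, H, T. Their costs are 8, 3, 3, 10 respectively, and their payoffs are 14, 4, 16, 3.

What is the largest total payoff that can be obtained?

34

Take E, G, and H: cost 8 + 3 + 3 = 14 ≤ 16, payoff 14 + 4 + 16 = 34.
No other feasible combination does better.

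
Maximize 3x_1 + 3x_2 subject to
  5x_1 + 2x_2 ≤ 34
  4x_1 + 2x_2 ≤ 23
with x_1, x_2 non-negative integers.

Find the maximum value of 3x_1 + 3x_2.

The continuous relaxation peaks at (0, 11.5) with value 34.50; rounding to a feasible lattice point costs some objective.
(x_1,x_2)=(0,11): 5·0+2·11=22≤34, 4·0+2·11=22≤23, objective 33.
(x_1,x_2)=(0,10): 5·0+2·10=20≤34, 4·0+2·10=20≤23, objective 30.
No feasible integer point exceeds 33.

33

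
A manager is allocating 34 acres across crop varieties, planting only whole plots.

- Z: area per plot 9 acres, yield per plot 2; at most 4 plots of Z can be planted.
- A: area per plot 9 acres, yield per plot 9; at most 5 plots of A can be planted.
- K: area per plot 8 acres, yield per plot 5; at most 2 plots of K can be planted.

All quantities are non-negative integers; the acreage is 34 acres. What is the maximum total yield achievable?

28

This is a bounded integer knapsack.
3×A: area 27 ≤ 34, yield 3·9 = 27.
2×A and 2×K: area 34 ≤ 34, yield 2·9 + 2·5 = 28.
Best is 28.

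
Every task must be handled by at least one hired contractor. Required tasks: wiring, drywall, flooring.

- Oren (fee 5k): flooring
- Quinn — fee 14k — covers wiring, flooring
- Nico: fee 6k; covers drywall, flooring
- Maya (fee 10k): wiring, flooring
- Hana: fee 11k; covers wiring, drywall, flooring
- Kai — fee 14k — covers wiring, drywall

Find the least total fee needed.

The greedy cost-per-new-task heuristic would pick Nico and Maya for 16, but a cheaper cover exists.
Hana alone covers wiring, drywall, flooring — every task.
Total fee: 11.
No cover costs less than 11.

11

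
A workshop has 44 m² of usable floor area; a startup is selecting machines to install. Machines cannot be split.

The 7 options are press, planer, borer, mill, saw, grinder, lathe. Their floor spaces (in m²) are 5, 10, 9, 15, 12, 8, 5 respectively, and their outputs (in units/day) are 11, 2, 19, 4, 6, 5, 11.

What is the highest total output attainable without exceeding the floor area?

52

press + borer + saw + grinder + lathe: floor space 5 + 9 + 12 + 8 + 5 = 39 ≤ 44, output 11 + 19 + 6 + 5 + 11 = 52.
press + borer + mill + grinder + lathe: floor space 5 + 9 + 15 + 8 + 5 = 42 ≤ 44, output 11 + 19 + 4 + 5 + 11 = 50.
press + planer + borer + saw + lathe: floor space 5 + 10 + 9 + 12 + 5 = 41 ≤ 44, output 11 + 2 + 19 + 6 + 11 = 49.
Best is press, borer, saw, grinder, and lathe with total output 52.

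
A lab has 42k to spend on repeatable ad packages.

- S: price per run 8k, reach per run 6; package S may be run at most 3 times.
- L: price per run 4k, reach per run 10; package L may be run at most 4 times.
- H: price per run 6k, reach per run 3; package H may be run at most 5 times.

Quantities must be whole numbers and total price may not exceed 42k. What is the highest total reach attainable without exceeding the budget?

This is a bounded integer knapsack.
L has the best ratio (10/4); taking only L gives at most 4×10 = 40 (stopped by the supply cap of 4).
Mixing does better — 3×S and 4×L: price 40 ≤ 42, reach 3·6 + 4·10 = 58.

58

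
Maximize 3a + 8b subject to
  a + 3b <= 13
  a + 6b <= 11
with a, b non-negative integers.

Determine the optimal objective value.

33

(a,b)=(11,0): 1·11+3·0=11≤13, 1·11+6·0=11≤11, objective 33.
(a,b)=(10,0): 1·10+3·0=10≤13, 1·10+6·0=10≤11, objective 30.
The best lattice point is (11,0), giving 33.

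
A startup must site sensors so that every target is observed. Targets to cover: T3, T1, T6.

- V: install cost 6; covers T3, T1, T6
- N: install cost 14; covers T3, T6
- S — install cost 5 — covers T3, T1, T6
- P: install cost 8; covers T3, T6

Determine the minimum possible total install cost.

5

S alone covers T3, T1, T6 — every target.
Total install cost: 5.
No cover costs less than 5.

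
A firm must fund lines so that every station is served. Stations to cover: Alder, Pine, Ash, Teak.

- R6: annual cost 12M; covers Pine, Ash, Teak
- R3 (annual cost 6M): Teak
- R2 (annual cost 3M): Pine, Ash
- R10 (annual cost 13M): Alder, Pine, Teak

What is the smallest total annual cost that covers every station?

The greedy cost-per-new-station heuristic would pick R2, R3, and R10 for 22, but a cheaper cover exists.
Choose R2 and R10: together they cover Alder, Pine, Ash, Teak — every station.
Total annual cost: 3 + 13 = 16.
No cover costs less than 16.

16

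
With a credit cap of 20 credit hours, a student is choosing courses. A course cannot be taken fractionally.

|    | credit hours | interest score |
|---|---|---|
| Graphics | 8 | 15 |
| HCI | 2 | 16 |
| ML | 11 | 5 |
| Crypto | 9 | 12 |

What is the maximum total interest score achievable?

43

Take Graphics, HCI, and Crypto: credit hours 8 + 2 + 9 = 19 ≤ 20, interest score 15 + 16 + 12 = 43.
No other feasible combination does better.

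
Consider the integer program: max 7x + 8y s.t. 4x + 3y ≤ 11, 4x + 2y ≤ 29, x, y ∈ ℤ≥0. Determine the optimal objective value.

24

(x,y)=(0,3): 4·0+3·3=9≤11, 4·0+2·3=6≤29, objective 24.
(x,y)=(1,2): 4·1+3·2=10≤11, 4·1+2·2=8≤29, objective 23.
(x,y)=(0,2): 4·0+3·2=6≤11, 4·0+2·2=4≤29, objective 16.
Maximum is 24 at (x,y)=(0,3).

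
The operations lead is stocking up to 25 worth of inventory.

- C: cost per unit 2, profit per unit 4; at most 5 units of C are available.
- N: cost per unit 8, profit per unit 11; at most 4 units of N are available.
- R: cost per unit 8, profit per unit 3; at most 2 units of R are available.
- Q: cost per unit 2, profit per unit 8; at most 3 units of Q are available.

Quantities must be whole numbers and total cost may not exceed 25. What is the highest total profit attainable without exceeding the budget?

4×C, 1×N, and 3×Q: cost 22 ≤ 25, profit 4·4 + 1·11 + 3·8 = 51.
5×C, 1×N, and 3×Q: cost 24 ≤ 25, profit 5·4 + 1·11 + 3·8 = 55.
Best is 55.

55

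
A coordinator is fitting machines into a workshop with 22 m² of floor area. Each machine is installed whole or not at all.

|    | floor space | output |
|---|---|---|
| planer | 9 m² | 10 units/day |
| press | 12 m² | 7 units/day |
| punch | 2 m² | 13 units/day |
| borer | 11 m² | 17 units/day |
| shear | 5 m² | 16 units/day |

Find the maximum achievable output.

Take punch, borer, and shear: floor space 2 + 11 + 5 = 18 ≤ 22, output 13 + 17 + 16 = 46.
No other feasible combination does better.

46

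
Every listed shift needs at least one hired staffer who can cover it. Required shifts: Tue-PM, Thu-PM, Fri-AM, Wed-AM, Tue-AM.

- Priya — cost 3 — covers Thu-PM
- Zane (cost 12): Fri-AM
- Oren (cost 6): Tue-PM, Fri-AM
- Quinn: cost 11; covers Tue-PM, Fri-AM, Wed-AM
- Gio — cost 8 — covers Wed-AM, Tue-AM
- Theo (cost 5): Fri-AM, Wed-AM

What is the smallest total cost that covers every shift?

17

This is a weighted set-cover instance.
The greedy cost-per-new-shift heuristic would pick Theo, Priya, Oren, and Gio for 22, but a cheaper cover exists.
Choose Priya, Oren, and Gio: together they cover Tue-PM, Thu-PM, Fri-AM, Wed-AM, Tue-AM — every shift.
Total cost: 3 + 6 + 8 = 17.
No cover costs less than 17.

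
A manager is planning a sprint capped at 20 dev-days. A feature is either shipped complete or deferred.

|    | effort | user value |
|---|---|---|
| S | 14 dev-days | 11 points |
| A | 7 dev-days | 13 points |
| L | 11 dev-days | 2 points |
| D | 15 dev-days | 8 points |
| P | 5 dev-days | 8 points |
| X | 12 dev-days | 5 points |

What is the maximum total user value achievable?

This is a 0-1 knapsack instance.
Allowing fractional choices, the relaxed optimum would be about 27.3, but features are indivisible.
S + P: effort 14 + 5 = 19 ≤ 20, user value 11 + 8 = 19.
A + P: effort 7 + 5 = 12 ≤ 20, user value 13 + 8 = 21.
Best is A and P with total user value 21.

21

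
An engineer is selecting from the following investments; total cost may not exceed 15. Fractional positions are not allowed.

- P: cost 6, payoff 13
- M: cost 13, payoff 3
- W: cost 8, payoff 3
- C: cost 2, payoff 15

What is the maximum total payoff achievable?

Take P and C: cost 6 + 2 = 8 ≤ 15, payoff 13 + 15 = 28.
No other feasible combination does better.

28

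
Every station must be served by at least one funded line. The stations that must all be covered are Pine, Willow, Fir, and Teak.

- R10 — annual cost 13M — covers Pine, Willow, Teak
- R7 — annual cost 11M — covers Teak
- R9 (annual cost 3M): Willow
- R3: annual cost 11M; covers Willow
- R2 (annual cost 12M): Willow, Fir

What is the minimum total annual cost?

The greedy cost-per-new-station heuristic would pick R9, R10, and R2 for 28, but a cheaper cover exists.
Choose R10 and R2: together they cover Pine, Willow, Fir, Teak — every station.
Total annual cost: 13 + 12 = 25.
No cover costs less than 25.

25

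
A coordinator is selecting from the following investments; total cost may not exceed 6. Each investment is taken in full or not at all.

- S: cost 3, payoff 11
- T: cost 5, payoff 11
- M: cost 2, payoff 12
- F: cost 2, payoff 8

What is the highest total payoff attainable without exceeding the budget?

M + F: cost 2 + 2 = 4 ≤ 6, payoff 12 + 8 = 20.
S + F: cost 3 + 2 = 5 ≤ 6, payoff 11 + 8 = 19.
S + M: cost 3 + 2 = 5 ≤ 6, payoff 11 + 12 = 23.
Best is S and M with total payoff 23.

23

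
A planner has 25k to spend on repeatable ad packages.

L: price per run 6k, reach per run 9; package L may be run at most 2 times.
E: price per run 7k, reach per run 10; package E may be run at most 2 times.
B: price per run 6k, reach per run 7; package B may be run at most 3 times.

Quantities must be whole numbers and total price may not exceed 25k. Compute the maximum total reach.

35

2×L, 1×E, and 1×B: price 25 ≤ 25, reach 2·9 + 1·10 + 1·7 = 35.
1×L, 1×E, and 2×B: price 25 ≤ 25, reach 1·9 + 1·10 + 2·7 = 33.
Best is 35.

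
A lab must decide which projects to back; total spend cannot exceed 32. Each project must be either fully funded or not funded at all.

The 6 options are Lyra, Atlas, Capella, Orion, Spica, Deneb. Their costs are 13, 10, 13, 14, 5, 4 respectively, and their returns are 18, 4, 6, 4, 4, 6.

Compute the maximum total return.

32

This is a 0-1 knapsack instance.
Allowing fractional choices, the relaxed optimum would be about 32.6, but projects are indivisible.
Lyra + Spica + Deneb: cost 13 + 5 + 4 = 22 ≤ 32, return 18 + 4 + 6 = 28.
Lyra + Capella + Deneb: cost 13 + 13 + 4 = 30 ≤ 32, return 18 + 6 + 6 = 30.
Lyra + Atlas + Spica + Deneb: cost 13 + 10 + 5 + 4 = 32 ≤ 32, return 18 + 4 + 4 + 6 = 32.
Best is Lyra, Atlas, Spica, and Deneb with total return 32.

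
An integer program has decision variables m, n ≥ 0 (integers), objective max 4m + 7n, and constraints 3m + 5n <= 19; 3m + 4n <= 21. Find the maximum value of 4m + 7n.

26

The continuous relaxation peaks at (0, 3.8) with value 26.60; rounding to a feasible lattice point costs some objective.
(m,n)=(3,2): 3·3+5·2=19≤19, 3·3+4·2=17≤21, objective 26.
(m,n)=(1,3): 3·1+5·3=18≤19, 3·1+4·3=15≤21, objective 25.
(m,n)=(4,1): 3·4+5·1=17≤19, 3·4+4·1=16≤21, objective 23.
No feasible integer point exceeds 26.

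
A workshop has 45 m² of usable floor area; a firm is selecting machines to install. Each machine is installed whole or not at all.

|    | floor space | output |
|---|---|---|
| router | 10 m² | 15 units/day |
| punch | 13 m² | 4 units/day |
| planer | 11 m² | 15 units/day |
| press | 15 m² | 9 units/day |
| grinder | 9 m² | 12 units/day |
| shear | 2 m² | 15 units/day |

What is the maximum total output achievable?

Allowing fractional choices, the relaxed optimum would be about 64.8, but machines are indivisible.
router + punch + planer + grinder + shear: floor space 10 + 13 + 11 + 9 + 2 = 45 ≤ 45, output 15 + 4 + 15 + 12 + 15 = 61.
router + planer + press + shear: floor space 10 + 11 + 15 + 2 = 38 ≤ 45, output 15 + 15 + 9 + 15 = 54.
router + planer + grinder + shear: floor space 10 + 11 + 9 + 2 = 32 ≤ 45, output 15 + 15 + 12 + 15 = 57.
Best is router, punch, planer, grinder, and shear with total output 61.

61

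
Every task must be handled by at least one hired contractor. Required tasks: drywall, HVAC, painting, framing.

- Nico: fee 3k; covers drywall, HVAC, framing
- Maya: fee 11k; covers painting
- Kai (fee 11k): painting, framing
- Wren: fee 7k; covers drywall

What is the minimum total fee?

14

This is a weighted set-cover instance.
Choose Nico and Maya: together they cover drywall, HVAC, painting, framing — every task.
Total fee: 3 + 11 = 14.
No cover costs less than 14.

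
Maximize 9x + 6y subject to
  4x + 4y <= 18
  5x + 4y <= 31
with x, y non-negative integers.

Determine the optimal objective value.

Relaxing integrality, the LP optimum is 40.50 at (x,y) = (4.5, 0), which is not an integer point.
(x,y)=(4,0) is feasible, giving 36.
(x,y)=(3,1) is feasible, giving 33.
(x,y)=(3,0) is feasible, giving 27.
The best lattice point is (4,0), giving 36.

36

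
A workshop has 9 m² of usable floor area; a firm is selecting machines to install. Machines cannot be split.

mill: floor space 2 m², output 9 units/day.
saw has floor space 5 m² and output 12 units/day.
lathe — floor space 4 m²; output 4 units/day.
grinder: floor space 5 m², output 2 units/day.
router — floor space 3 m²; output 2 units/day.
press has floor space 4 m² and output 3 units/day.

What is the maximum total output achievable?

21

Allowing fractional choices, the relaxed optimum would be about 23.0, but machines are indivisible.
mill + saw: floor space 2 + 5 = 7 ≤ 9, output 9 + 12 = 21.
saw + lathe: floor space 5 + 4 = 9 ≤ 9, output 12 + 4 = 16.
mill + lathe + router: floor space 2 + 4 + 3 = 9 ≤ 9, output 9 + 4 + 2 = 15.
Best is mill and saw with total output 21.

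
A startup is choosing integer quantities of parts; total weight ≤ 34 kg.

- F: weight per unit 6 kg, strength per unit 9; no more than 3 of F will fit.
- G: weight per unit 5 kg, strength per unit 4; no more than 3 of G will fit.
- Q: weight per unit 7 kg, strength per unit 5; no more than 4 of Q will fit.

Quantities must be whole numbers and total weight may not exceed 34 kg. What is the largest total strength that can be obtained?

39

This is a bounded integer knapsack.
Take 3×F and 3×G: weight 33 ≤ 34, strength 3·9 + 3·4 = 39.
F has the best ratio (9/6) and is taken to its limit of 3; remaining capacity is filled optimally with the others.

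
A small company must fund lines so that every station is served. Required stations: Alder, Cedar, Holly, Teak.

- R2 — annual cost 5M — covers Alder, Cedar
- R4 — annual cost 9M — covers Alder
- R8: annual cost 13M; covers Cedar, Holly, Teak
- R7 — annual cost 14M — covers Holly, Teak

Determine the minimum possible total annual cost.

18

This is a weighted set-cover instance.
Choose R2 and R8: together they cover Alder, Cedar, Holly, Teak — every station.
Total annual cost: 5 + 13 = 18.
No cover costs less than 18.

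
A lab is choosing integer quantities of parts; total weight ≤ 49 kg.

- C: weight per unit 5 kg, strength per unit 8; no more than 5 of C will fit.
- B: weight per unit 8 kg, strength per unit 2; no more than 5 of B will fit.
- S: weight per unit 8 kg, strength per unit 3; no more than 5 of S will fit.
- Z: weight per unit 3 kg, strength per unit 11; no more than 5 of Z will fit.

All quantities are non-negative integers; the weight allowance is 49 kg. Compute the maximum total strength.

5×C, 1×S, and 5×Z: weight 48 ≤ 49, strength 5·8 + 1·3 + 5·11 = 98.
5×C, 1×B, and 5×Z: weight 48 ≤ 49, strength 5·8 + 1·2 + 5·11 = 97.
Best is 98.

98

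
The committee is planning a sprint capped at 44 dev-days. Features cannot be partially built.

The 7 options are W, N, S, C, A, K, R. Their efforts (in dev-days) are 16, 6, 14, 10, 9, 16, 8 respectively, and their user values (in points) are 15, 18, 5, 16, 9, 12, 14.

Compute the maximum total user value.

Allowing fractional choices, the relaxed optimum would be about 67.3, but features are indivisible.
W + N + C + R: effort 16 + 6 + 10 + 8 = 40 ≤ 44, user value 15 + 18 + 16 + 14 = 63.
N + C + K + R: effort 6 + 10 + 16 + 8 = 40 ≤ 44, user value 18 + 16 + 12 + 14 = 60.
Best is W, N, C, and R with total user value 63.

63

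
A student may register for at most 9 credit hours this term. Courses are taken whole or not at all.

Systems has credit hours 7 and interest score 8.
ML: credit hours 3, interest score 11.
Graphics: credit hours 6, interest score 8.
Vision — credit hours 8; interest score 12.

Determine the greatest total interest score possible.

ML: credit hours 3 ≤ 9, interest score 11.
Vision: credit hours 8 ≤ 9, interest score 12.
ML + Graphics: credit hours 3 + 6 = 9 ≤ 9, interest score 11 + 8 = 19.
Best is ML and Graphics with total interest score 19.

19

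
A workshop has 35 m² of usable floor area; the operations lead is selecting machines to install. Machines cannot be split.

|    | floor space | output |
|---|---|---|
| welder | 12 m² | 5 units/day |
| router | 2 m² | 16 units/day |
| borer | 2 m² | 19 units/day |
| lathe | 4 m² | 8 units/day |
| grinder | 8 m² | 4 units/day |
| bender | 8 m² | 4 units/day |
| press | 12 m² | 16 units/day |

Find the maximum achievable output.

64

Treat it as a binary knapsack problem.
Take welder, router, borer, lathe, and press: floor space 12 + 2 + 2 + 4 + 12 = 32 ≤ 35, output 5 + 16 + 19 + 8 + 16 = 64.
No other feasible combination does better.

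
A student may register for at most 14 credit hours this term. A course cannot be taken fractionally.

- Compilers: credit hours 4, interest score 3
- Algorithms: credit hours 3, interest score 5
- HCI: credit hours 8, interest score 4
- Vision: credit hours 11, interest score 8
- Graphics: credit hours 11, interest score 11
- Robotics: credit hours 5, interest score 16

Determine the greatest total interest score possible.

This is a 0-1 knapsack instance.
HCI + Robotics: credit hours 8 + 5 = 13 ≤ 14, interest score 4 + 16 = 20.
Algorithms + Robotics: credit hours 3 + 5 = 8 ≤ 14, interest score 5 + 16 = 21.
Compilers + Algorithms + Robotics: credit hours 4 + 3 + 5 = 12 ≤ 14, interest score 3 + 5 + 16 = 24.
Best is Compilers, Algorithms, and Robotics with total interest score 24.

24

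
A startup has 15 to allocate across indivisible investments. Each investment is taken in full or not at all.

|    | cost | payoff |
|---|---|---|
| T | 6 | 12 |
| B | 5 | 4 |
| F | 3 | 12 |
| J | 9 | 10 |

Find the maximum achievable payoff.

Take T, B, and F: cost 6 + 5 + 3 = 14 ≤ 15, payoff 12 + 4 + 12 = 28.
No other feasible combination does better.

28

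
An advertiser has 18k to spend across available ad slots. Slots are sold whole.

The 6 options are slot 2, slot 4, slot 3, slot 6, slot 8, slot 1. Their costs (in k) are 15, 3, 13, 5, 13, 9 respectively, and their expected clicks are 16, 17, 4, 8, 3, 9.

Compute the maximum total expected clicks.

34

Allowing fractional choices, the relaxed optimum would be about 35.7, but ad slots are indivisible.
slot 2 + slot 4: cost 15 + 3 = 18 ≤ 18, expected clicks 16 + 17 = 33.
slot 4 + slot 6 + slot 1: cost 3 + 5 + 9 = 17 ≤ 18, expected clicks 17 + 8 + 9 = 34.
Best is slot 4, slot 6, and slot 1 with total expected clicks 34.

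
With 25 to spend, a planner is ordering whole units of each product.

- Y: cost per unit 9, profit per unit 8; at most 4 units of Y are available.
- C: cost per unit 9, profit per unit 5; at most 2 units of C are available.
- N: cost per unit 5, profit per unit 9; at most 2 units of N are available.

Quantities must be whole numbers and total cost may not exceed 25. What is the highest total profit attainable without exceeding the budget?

26

This is a bounded integer knapsack.
N has the best ratio (9/5); taking only N gives at most 2×9 = 18 (stopped by the supply cap of 2).
Mixing does better — 1×Y and 2×N: cost 19 ≤ 25, profit 1·8 + 2·9 = 26.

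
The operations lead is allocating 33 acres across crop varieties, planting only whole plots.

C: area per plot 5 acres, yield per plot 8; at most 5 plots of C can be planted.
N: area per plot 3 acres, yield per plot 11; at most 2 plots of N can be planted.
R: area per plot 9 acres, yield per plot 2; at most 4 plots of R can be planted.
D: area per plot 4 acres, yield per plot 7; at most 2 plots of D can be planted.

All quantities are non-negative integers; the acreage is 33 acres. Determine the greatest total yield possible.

Take 5×C and 2×N: area 31 ≤ 33, yield 5·8 + 2·11 = 62.
N has the best ratio (11/3) and is taken to its limit of 2; remaining capacity is filled optimally with the others.

62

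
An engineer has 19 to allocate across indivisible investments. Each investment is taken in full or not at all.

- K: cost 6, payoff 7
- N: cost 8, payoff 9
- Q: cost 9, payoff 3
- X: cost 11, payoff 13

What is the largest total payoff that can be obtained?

22

Allowing fractional choices, the relaxed optimum would be about 22.2, but investments are indivisible.
N + X: cost 8 + 11 = 19 ≤ 19, payoff 9 + 13 = 22.
K + X: cost 6 + 11 = 17 ≤ 19, payoff 7 + 13 = 20.
K + N: cost 6 + 8 = 14 ≤ 19, payoff 7 + 9 = 16.
Best is N and X with total payoff 22.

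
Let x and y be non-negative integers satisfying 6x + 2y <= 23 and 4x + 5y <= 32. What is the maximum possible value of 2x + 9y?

(x,y)=(0,6): 6·0+2·6=12≤23, 4·0+5·6=30≤32, objective 54.
(x,y)=(1,5): 6·1+2·5=16≤23, 4·1+5·5=29≤32, objective 47.
No feasible integer point exceeds 54.

54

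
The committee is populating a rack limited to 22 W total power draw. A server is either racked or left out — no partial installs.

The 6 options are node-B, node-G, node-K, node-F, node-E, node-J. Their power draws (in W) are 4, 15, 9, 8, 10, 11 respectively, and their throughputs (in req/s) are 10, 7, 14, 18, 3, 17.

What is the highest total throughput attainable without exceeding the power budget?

42

Allowing fractional choices, the relaxed optimum would be about 43.5, but servers are indivisible.
node-F + node-J: power draw 8 + 11 = 19 ≤ 22, throughput 18 + 17 = 35.
node-B + node-K + node-F: power draw 4 + 9 + 8 = 21 ≤ 22, throughput 10 + 14 + 18 = 42.
Best is node-B, node-K, and node-F with total throughput 42.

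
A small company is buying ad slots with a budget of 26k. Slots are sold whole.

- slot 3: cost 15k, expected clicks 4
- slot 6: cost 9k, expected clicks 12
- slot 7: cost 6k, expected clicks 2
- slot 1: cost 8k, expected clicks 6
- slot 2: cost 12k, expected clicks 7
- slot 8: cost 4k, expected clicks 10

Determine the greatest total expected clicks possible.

29

This is an integer program with binary decision variables.
Allowing fractional choices, the relaxed optimum would be about 30.9, but ad slots are indivisible.
slot 6 + slot 2 + slot 8: cost 9 + 12 + 4 = 25 ≤ 26, expected clicks 12 + 7 + 10 = 29.
slot 6 + slot 7 + slot 8: cost 9 + 6 + 4 = 19 ≤ 26, expected clicks 12 + 2 + 10 = 24.
slot 6 + slot 1 + slot 8: cost 9 + 8 + 4 = 21 ≤ 26, expected clicks 12 + 6 + 10 = 28.
Best is slot 6, slot 2, and slot 8 with total expected clicks 29.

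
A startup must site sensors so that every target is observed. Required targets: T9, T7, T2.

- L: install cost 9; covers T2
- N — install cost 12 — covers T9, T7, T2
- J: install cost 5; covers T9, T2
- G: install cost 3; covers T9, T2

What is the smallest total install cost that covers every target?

12

The greedy cost-per-new-target heuristic would pick G and N for 15, but a cheaper cover exists.
N alone covers T9, T7, T2 — every target.
Total install cost: 12.
No cover costs less than 12.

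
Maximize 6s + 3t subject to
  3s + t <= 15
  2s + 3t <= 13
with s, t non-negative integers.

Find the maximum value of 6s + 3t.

The continuous relaxation peaks at (4.57, 1.29) with value 31.29; rounding to a feasible lattice point costs some objective.
(s,t)=(5,0): 3·5+1·0=15≤15, 2·5+3·0=10≤13, objective 30.
(s,t)=(4,1): 3·4+1·1=13≤15, 2·4+3·1=11≤13, objective 27.
(s,t)=(4,0): 3·4+1·0=12≤15, 2·4+3·0=8≤13, objective 24.
No feasible integer point exceeds 30.

30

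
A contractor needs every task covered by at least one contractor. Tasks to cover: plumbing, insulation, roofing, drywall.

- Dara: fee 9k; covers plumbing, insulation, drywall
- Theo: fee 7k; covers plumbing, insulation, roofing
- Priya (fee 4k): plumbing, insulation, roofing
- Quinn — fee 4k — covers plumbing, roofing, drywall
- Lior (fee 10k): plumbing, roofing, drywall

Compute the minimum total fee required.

8

This is a weighted set-cover instance.
Choose Priya and Quinn: together they cover plumbing, insulation, roofing, drywall — every task.
Total fee: 4 + 4 = 8.
No cover costs less than 8.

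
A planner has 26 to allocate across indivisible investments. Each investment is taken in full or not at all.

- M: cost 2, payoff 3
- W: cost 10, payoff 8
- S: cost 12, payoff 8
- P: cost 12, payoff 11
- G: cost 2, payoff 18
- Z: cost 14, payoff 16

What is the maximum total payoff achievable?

42

Take W, G, and Z: cost 10 + 2 + 14 = 26 ≤ 26, payoff 8 + 18 + 16 = 42.
No other feasible combination does better.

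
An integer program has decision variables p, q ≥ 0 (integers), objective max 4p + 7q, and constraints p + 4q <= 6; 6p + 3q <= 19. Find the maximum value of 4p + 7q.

The continuous relaxation peaks at (2.76, 0.81) with value 16.71; rounding to a feasible lattice point costs some objective.
(p,q)=(2,1): 1·2+4·1=6≤6, 6·2+3·1=15≤19, objective 15.
(p,q)=(3,0): 1·3+4·0=3≤6, 6·3+3·0=18≤19, objective 12.
(p,q)=(1,1): 1·1+4·1=5≤6, 6·1+3·1=9≤19, objective 11.
The best lattice point is (2,1), giving 15.

15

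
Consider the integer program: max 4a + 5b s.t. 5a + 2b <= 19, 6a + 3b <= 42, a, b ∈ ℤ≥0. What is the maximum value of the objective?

(a,b)=(0,9): 5·0+2·9=18≤19, 6·0+3·9=27≤42, objective 45.
(a,b)=(0,8): 5·0+2·8=16≤19, 6·0+3·8=24≤42, objective 40.
No feasible integer point exceeds 45.

45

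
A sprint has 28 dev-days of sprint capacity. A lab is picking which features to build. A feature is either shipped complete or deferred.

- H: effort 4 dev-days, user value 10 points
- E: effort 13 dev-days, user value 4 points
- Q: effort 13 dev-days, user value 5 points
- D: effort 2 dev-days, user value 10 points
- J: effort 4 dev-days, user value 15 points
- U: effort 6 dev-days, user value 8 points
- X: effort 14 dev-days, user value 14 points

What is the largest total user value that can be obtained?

49

Take H, D, J, and X: effort 4 + 2 + 4 + 14 = 24 ≤ 28, user value 10 + 10 + 15 + 14 = 49.
No other feasible combination does better.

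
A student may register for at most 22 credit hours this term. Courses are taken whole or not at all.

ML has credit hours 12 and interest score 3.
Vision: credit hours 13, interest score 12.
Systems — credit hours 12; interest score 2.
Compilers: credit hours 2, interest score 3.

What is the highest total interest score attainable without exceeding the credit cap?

This is an integer program with binary decision variables.
Allowing fractional choices, the relaxed optimum would be about 16.8, but courses are indivisible.
Vision + Compilers: credit hours 13 + 2 = 15 ≤ 22, interest score 12 + 3 = 15.
Vision: credit hours 13 ≤ 22, interest score 12.
ML + Compilers: credit hours 12 + 2 = 14 ≤ 22, interest score 3 + 3 = 6.
Best is Vision and Compilers with total interest score 15.

15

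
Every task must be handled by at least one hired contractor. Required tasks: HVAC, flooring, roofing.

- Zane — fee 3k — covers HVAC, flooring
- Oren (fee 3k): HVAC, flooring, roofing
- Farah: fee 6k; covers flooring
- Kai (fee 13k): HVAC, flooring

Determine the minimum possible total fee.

Oren alone covers HVAC, flooring, roofing — every task.
Total fee: 3.
No cover costs less than 3.

3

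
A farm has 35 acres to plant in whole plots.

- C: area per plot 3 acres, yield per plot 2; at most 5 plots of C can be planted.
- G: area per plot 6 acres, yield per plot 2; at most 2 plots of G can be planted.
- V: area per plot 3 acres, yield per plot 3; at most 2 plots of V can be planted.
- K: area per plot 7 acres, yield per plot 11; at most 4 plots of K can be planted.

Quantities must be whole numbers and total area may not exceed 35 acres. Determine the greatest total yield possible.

50

This is a bounded integer knapsack.
K has the best ratio (11/7); taking only K gives at most 4×11 = 44 (stopped by the supply cap of 4).
Mixing does better — 2×V and 4×K: area 34 ≤ 35, yield 2·3 + 4·11 = 50.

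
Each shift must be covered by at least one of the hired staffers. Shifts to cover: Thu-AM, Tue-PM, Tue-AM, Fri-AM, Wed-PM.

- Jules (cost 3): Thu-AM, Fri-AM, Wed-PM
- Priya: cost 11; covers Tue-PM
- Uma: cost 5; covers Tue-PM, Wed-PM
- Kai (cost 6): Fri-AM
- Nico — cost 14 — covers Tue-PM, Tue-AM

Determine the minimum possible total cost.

The greedy cost-per-new-shift heuristic would pick Jules, Uma, and Nico for 22, but a cheaper cover exists.
Choose Jules and Nico: together they cover Thu-AM, Tue-PM, Tue-AM, Fri-AM, Wed-PM — every shift.
Total cost: 3 + 14 = 17.
No cover costs less than 17.

17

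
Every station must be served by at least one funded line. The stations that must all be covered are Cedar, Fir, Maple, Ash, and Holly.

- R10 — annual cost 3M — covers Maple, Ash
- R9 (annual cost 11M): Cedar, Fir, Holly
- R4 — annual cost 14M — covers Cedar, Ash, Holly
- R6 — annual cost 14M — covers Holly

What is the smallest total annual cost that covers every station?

Choose R10 and R9: together they cover Cedar, Fir, Maple, Ash, Holly — every station.
Total annual cost: 3 + 11 = 14.
No cover costs less than 14.

14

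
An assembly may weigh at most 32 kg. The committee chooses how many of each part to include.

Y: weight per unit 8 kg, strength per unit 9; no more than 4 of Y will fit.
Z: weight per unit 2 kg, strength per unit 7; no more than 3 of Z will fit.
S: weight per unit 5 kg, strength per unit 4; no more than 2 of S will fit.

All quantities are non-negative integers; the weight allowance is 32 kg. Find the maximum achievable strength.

48

Take 3×Y and 3×Z: weight 30 ≤ 32, strength 3·9 + 3·7 = 48.
Z has the best ratio (7/2) and is taken to its limit of 3; remaining capacity is filled optimally with the others.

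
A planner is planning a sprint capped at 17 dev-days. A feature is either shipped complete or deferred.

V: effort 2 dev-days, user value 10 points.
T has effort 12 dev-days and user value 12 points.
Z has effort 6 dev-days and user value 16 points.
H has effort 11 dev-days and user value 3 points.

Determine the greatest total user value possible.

26

Allowing fractional choices, the relaxed optimum would be about 35.0, but features are indivisible.
V + T: effort 2 + 12 = 14 ≤ 17, user value 10 + 12 = 22.
Z + H: effort 6 + 11 = 17 ≤ 17, user value 16 + 3 = 19.
V + Z: effort 2 + 6 = 8 ≤ 17, user value 10 + 16 = 26.
Best is V and Z with total user value 26.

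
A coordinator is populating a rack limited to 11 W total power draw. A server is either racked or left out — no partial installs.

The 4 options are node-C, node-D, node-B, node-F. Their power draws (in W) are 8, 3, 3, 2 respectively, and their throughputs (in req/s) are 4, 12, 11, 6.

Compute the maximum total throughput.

29

node-D + node-F: power draw 3 + 2 = 5 ≤ 11, throughput 12 + 6 = 18.
node-D + node-B: power draw 3 + 3 = 6 ≤ 11, throughput 12 + 11 = 23.
node-D + node-B + node-F: power draw 3 + 3 + 2 = 8 ≤ 11, throughput 12 + 11 + 6 = 29.
Best is node-D, node-B, and node-F with total throughput 29.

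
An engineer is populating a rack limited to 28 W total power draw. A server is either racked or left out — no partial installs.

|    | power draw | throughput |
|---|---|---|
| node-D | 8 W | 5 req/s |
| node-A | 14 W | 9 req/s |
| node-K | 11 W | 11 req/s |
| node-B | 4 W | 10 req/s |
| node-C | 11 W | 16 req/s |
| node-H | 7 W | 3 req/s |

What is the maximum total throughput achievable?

37

Treat it as a binary knapsack problem.
Allowing fractional choices, the relaxed optimum would be about 38.3, but servers are indivisible.
node-B + node-C + node-H: power draw 4 + 11 + 7 = 22 ≤ 28, throughput 10 + 16 + 3 = 29.
node-K + node-B + node-C: power draw 11 + 4 + 11 = 26 ≤ 28, throughput 11 + 10 + 16 = 37.
node-D + node-B + node-C: power draw 8 + 4 + 11 = 23 ≤ 28, throughput 5 + 10 + 16 = 31.
Best is node-K, node-B, and node-C with total throughput 37.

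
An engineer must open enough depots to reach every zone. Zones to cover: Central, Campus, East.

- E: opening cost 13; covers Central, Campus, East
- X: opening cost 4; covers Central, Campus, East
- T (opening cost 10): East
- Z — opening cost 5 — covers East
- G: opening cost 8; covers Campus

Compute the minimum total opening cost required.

X alone covers Central, Campus, East — every zone.
Total opening cost: 4.

4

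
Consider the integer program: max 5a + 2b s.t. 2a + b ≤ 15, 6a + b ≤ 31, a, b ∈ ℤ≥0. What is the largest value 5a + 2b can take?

(a,b)=(4,7) is feasible, giving 34.
(a,b)=(4,6) is feasible, giving 32.
(a,b)=(3,8) is feasible, giving 31.
(a,b)=(3,7) is feasible, giving 29.
The best lattice point is (4,7), giving 34.

34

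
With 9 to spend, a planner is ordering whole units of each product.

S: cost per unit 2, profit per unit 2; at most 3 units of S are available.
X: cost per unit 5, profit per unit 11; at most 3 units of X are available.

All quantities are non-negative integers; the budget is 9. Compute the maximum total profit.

This is a bounded integer knapsack.
Take 2×S and 1×X: cost 9 ≤ 9, profit 2·2 + 1·11 = 15.
No other integer combination yields more.

15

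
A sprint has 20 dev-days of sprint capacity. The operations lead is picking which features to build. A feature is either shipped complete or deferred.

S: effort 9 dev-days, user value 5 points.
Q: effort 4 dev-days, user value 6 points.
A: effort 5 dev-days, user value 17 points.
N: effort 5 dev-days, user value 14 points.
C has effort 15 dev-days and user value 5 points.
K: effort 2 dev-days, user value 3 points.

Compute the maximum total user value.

Take Q, A, N, and K: effort 4 + 5 + 5 + 2 = 16 ≤ 20, user value 6 + 17 + 14 + 3 = 40.
No other feasible combination does better.

40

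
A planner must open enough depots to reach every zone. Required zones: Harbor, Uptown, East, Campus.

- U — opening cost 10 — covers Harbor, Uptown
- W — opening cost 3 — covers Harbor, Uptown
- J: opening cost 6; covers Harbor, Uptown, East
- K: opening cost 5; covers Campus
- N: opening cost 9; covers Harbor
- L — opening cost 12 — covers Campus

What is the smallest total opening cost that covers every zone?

The greedy cost-per-new-zone heuristic would pick W, K, and J for 14, but a cheaper cover exists.
Choose J and K: together they cover Harbor, Uptown, East, Campus — every zone.
Total opening cost: 6 + 5 = 11.
No cover costs less than 11.

11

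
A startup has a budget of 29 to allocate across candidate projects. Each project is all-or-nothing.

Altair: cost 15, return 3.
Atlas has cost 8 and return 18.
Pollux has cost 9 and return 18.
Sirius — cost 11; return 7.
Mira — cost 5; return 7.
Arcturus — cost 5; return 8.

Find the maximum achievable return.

51

Atlas + Pollux + Arcturus: cost 8 + 9 + 5 = 22 ≤ 29, return 18 + 18 + 8 = 44.
Atlas + Pollux + Mira: cost 8 + 9 + 5 = 22 ≤ 29, return 18 + 18 + 7 = 43.
Atlas + Pollux + Mira + Arcturus: cost 8 + 9 + 5 + 5 = 27 ≤ 29, return 18 + 18 + 7 + 8 = 51.
Best is Atlas, Pollux, Mira, and Arcturus with total return 51.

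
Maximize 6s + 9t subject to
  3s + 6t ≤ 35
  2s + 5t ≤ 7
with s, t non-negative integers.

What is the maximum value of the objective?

(s,t)=(3,0): 3·3+6·0=9≤35, 2·3+5·0=6≤7, objective 18.
(s,t)=(2,0): 3·2+6·0=6≤35, 2·2+5·0=4≤7, objective 12.
The best lattice point is (3,0), giving 18.

18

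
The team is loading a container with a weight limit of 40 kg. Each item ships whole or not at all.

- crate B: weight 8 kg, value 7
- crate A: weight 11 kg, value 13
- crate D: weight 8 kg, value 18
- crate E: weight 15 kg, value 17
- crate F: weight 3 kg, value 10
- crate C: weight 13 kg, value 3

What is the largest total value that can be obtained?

Take crate A, crate D, crate E, and crate F: weight 11 + 8 + 15 + 3 = 37 ≤ 40, value 13 + 18 + 17 + 10 = 58.
No other feasible combination does better.

58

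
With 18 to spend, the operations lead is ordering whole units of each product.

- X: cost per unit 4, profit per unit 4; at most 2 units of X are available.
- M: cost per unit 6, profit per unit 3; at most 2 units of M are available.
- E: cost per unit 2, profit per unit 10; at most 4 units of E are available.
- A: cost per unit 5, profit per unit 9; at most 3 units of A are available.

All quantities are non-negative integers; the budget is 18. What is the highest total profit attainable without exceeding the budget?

This is a bounded integer knapsack.
E has the best ratio (10/2); taking only E gives at most 4×10 = 40 (stopped by the supply cap of 4).
Mixing does better — 4×E and 2×A: cost 18 ≤ 18, profit 4·10 + 2·9 = 58.

58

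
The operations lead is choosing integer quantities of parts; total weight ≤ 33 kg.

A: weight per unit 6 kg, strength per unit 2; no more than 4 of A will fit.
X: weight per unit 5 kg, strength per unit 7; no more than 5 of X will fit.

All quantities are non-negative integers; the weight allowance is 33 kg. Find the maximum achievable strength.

37

5×X: weight 25 ≤ 33, strength 5·7 = 35.
1×A and 5×X: weight 31 ≤ 33, strength 1·2 + 5·7 = 37.
Best is 37.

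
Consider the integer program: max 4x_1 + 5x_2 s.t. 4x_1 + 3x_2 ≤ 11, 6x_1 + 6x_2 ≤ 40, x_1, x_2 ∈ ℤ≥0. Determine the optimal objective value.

15

The continuous relaxation peaks at (0, 3.67) with value 18.33; rounding to a feasible lattice point costs some objective.
(x_1,x_2)=(0,3): 4·0+3·3=9≤11, 6·0+6·3=18≤40, objective 15.
(x_1,x_2)=(1,2): 4·1+3·2=10≤11, 6·1+6·2=18≤40, objective 14.
(x_1,x_2)=(0,2): 4·0+3·2=6≤11, 6·0+6·2=12≤40, objective 10.
The best lattice point is (0,3), giving 15.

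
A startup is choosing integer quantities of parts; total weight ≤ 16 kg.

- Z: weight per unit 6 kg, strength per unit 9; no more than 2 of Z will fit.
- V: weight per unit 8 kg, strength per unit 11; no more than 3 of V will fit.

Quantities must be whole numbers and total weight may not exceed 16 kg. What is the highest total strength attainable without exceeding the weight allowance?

22

Z has the best ratio (9/6); taking only Z gives at most 2×9 = 18 (stopped by the weight limit).
Mixing does better — 2×V: weight 16 ≤ 16, strength 2·11 = 22.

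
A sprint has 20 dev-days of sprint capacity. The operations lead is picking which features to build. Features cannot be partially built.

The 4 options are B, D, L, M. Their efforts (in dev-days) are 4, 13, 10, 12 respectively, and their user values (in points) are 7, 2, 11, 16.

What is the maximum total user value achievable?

Take B and M: effort 4 + 12 = 16 ≤ 20, user value 7 + 16 = 23.
No other feasible combination does better.

23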